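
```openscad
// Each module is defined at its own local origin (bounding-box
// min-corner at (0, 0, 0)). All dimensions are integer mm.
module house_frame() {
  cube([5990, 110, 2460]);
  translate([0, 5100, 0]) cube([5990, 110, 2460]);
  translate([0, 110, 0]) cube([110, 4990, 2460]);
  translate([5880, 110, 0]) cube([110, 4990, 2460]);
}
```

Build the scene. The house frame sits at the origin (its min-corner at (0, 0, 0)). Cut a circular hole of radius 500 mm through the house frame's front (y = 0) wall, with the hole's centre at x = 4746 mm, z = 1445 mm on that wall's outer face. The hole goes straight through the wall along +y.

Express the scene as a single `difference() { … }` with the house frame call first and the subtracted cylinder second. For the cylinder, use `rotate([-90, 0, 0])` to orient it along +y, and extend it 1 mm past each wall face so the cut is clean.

difference() {
  house_frame();
  translate([4746, -1, 1445]) rotate([-90, 0, 0]) cylinder(h = 112, r = 500);
}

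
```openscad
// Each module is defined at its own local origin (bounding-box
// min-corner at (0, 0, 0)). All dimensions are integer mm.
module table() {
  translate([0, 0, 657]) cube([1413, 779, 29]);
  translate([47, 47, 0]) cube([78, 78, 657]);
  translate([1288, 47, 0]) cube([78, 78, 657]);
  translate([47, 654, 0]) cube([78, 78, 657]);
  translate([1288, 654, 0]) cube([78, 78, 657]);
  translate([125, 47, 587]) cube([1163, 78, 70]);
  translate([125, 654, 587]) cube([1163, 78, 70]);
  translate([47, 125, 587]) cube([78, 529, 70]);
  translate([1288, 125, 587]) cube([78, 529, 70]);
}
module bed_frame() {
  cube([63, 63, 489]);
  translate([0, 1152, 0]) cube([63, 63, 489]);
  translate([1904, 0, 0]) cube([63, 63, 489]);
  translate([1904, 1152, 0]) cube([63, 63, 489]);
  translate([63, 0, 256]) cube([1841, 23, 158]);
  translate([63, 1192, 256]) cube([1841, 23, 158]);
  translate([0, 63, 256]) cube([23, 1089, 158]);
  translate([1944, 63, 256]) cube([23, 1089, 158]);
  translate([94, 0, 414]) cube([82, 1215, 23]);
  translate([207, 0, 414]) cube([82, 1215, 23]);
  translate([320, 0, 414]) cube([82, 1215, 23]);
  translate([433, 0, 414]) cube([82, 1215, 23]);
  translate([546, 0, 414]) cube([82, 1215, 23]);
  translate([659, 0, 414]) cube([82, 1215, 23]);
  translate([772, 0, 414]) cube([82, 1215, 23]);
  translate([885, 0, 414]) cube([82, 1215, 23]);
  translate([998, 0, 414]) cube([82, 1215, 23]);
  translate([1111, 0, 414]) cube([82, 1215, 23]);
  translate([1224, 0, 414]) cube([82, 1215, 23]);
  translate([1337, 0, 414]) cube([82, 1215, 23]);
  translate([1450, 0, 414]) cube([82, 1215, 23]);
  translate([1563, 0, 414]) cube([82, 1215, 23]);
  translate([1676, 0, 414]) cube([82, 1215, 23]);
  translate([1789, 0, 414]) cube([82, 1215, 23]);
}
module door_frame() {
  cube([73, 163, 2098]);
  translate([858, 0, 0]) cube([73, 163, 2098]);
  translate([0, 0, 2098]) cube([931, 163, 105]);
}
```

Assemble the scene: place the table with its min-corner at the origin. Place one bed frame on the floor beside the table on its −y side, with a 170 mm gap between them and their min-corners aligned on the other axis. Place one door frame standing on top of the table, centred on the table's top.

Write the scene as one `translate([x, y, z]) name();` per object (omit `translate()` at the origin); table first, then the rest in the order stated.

table();
translate([0, -1385, 0]) bed_frame();
translate([241, 308, 686]) door_frame();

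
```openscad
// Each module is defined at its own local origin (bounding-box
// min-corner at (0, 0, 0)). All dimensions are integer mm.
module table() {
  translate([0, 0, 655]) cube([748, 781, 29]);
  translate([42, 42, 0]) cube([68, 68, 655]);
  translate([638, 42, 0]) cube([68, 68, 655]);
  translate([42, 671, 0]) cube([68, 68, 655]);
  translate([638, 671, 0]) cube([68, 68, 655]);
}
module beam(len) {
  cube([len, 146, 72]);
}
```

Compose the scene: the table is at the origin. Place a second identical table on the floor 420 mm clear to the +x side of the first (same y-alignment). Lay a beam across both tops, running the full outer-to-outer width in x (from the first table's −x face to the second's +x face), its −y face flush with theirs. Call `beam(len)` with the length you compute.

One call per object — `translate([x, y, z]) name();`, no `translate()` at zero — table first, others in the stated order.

table();
translate([1168, 0, 0]) table();
translate([0, 0, 684]) beam(1916);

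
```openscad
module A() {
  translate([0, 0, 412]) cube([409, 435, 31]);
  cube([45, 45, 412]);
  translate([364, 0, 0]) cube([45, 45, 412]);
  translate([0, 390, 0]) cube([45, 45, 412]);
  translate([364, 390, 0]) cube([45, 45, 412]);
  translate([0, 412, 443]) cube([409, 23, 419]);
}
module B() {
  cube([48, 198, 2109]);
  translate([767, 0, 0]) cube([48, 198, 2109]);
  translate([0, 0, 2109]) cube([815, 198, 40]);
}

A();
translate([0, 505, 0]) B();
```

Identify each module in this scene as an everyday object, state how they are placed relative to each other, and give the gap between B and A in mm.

The door frame's nearest face is 70 mm from the chair's +y face.

A is a chair. B is a door frame. The door frame is on the floor beside the chair on its +y side. The gap between the door frame and the chair is 70 mm.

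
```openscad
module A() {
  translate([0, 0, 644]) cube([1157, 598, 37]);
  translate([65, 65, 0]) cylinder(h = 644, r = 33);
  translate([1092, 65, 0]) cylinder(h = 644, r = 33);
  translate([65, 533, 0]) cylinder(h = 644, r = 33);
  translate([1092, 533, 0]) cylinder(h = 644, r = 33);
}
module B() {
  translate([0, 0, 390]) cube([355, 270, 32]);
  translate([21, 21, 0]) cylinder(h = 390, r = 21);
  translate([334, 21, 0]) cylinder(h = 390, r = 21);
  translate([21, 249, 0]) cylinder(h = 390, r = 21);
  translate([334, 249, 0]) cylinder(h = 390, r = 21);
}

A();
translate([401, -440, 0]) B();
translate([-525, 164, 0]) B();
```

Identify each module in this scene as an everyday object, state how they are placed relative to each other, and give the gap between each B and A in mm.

Each stool's nearest face is 170 mm from the table's bounding box.

A is a table. B is a stool. Two stools sit around the table at the −y, −x sides. The gap between each stool and the table is 170 mm.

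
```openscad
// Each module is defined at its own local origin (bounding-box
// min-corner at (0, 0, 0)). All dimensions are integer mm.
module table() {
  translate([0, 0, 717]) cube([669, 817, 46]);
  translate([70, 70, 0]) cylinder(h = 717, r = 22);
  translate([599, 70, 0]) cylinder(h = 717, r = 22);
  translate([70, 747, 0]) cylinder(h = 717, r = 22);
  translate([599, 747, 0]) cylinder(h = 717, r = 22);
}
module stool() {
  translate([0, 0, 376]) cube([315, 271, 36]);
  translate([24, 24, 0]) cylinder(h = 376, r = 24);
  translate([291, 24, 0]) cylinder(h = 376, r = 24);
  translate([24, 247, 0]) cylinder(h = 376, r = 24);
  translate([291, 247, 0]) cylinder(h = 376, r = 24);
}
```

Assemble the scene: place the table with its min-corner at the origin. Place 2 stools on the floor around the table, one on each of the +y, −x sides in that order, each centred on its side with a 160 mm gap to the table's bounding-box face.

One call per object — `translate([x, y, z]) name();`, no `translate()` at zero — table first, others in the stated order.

table();
translate([177, 977, 0]) stool();
translate([-475, 273, 0]) stool();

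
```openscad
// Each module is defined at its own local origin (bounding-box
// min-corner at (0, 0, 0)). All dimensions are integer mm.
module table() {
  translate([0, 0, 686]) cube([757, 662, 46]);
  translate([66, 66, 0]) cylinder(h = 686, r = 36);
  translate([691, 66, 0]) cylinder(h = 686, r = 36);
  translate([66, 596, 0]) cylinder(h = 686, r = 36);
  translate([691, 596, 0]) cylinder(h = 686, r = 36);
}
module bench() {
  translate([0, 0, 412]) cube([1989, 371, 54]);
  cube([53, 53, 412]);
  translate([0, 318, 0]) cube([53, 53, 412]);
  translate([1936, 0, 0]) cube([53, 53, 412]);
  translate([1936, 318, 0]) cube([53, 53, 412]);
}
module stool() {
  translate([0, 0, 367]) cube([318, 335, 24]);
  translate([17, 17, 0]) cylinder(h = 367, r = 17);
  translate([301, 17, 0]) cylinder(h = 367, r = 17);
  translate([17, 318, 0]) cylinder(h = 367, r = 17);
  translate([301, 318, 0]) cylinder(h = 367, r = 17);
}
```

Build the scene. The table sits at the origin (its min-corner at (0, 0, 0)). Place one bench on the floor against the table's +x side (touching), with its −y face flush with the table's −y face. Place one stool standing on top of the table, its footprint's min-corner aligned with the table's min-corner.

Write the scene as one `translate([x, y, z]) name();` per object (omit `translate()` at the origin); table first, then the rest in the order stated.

table();
translate([757, 0, 0]) bench();
translate([0, 0, 732]) stool();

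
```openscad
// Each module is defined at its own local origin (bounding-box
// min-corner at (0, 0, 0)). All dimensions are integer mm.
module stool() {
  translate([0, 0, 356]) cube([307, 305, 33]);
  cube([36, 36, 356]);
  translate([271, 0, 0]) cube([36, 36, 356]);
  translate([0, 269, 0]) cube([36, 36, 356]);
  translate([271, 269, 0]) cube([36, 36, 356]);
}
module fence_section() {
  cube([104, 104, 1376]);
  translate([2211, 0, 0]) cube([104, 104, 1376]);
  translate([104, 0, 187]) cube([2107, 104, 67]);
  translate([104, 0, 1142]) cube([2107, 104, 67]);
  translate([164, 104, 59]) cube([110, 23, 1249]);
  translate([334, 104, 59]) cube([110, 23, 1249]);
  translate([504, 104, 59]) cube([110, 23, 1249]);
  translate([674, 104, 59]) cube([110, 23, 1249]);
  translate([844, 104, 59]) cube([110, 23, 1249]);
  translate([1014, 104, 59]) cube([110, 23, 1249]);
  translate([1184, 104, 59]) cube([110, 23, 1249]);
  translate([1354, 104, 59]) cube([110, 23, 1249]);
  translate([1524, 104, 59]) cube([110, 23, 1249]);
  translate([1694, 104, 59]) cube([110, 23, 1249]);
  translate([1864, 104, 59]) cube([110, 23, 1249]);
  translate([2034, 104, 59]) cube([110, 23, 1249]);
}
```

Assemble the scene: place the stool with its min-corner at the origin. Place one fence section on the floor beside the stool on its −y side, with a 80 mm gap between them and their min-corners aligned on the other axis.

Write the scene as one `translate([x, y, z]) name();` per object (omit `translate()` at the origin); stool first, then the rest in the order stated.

stool();
translate([0, -207, 0]) fence_section();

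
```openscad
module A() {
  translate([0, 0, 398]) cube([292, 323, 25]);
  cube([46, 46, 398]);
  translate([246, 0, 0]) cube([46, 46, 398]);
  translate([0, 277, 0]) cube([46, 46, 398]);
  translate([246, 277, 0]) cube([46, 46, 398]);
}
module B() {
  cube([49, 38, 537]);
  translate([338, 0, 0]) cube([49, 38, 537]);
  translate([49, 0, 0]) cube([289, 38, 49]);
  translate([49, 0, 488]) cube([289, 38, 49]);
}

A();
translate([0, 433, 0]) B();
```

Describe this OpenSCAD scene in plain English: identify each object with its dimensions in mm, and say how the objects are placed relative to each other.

A is a four-legged stool. The seat is a 292×323×25 mm slab whose top surface is at z = 423 mm; four square legs, each 46×46 mm in cross-section, run from the floor (z = 0) to the underside of the seat, each flush with a corner of the seat.

B is a picture frame with a 289×439 mm rectangular opening (x by z) and a uniform 49 mm border on every side. Frame depth is 38 mm along y. It is built from two vertical stiles running the full outside height and two horizontal rails spanning the gap between the stiles.

The picture frame is on the floor beside the stool on its +y side.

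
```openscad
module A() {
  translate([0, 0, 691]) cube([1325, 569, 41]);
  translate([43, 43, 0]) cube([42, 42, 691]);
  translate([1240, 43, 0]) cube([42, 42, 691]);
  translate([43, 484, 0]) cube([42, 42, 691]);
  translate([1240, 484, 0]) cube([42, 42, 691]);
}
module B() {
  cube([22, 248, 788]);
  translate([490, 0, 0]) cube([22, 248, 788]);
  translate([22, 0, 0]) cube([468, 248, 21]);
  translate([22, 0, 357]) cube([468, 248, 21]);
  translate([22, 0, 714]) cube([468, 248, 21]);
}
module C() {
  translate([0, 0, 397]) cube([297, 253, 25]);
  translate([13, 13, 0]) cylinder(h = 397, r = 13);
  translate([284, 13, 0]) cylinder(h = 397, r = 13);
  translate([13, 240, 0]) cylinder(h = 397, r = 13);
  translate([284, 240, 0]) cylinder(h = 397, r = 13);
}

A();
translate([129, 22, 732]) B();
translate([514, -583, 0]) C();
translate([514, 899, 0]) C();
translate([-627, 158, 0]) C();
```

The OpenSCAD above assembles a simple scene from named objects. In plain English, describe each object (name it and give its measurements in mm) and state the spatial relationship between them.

A is a table: top 1325 mm (x) × 569 mm (y), 41 mm thick, upper face at z = 732 mm, on four 42×42 mm square legs, each inset 43 mm from the nearest pair of top edges, running from z = 0 to the bottom of the top.

B is a bookshelf 512 mm wide overall, 248 mm deep and 788 mm tall. The two sides are 22 mm thick vertical panels. 3 horizontal shelves of 21 mm thickness span between the inner faces of the sides; the lowest shelf sits on the floor and shelves are stacked with a clear vertical gap of 336 mm between each pair.

C is a four-legged stool. The seat is 297×253 mm, 25 mm thick, top at z = 422 mm. It stands on four round legs, each 26 mm in diameter, from z = 0 to the seat underside, each leg's axis is inset half a diameter from the nearest pair of seat edges (so the leg's bounding box is flush with the corner).

The bookshelf is on top of the table. Three stools sit around the table at the −y, +y, −x sides.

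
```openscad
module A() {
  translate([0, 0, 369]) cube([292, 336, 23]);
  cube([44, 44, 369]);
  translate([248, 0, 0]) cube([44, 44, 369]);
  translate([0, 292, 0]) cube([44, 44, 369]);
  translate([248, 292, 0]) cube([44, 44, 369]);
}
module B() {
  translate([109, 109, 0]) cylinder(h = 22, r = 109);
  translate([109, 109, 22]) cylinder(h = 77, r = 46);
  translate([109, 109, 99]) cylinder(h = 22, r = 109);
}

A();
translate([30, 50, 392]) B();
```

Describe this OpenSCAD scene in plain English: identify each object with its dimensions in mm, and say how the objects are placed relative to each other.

A is a simple wooden stool: a rectangular seat 292 mm (x) by 336 mm (y), 23 mm thick, top face at z = 392 mm, on four square legs, each 44×44 mm in cross-section. The legs rest on z = 0, each flush with a corner of the seat.

B is a spool: two coaxial disc flanges of radius 109 mm and thickness 22 mm, joined by a core cylinder of radius 46 mm and height 77 mm. The lower flange rests on z = 0 and the three cylinders share a vertical axis.

The spool is on top of the stool.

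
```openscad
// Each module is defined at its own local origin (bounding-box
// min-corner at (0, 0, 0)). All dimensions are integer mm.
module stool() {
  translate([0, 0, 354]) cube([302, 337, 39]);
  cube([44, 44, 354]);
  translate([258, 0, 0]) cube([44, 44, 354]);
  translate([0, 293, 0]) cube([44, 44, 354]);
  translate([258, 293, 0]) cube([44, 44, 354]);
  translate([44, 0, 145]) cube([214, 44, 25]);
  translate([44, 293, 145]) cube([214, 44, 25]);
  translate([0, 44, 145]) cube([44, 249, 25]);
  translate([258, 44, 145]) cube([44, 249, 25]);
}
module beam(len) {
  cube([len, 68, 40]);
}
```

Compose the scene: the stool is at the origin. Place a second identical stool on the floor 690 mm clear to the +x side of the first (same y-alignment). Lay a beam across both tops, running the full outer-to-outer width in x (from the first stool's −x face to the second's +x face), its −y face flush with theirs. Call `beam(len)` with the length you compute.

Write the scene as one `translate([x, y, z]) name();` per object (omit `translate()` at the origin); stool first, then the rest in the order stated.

stool();
translate([992, 0, 0]) stool();
translate([0, 0, 393]) beam(1294);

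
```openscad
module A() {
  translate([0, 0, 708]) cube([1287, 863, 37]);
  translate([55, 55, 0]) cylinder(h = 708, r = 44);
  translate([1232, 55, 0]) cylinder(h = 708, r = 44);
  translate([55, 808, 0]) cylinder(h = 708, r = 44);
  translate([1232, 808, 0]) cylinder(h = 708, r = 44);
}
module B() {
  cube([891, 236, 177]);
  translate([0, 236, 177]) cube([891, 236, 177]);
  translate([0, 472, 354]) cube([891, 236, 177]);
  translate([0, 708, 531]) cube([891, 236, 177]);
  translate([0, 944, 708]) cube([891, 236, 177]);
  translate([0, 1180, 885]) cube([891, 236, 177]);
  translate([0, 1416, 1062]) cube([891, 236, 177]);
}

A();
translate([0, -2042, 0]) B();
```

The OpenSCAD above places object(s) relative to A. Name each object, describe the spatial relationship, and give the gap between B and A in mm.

A is a table. B is a staircase. The staircase is on the floor beside the table on its −y side. The gap between the staircase and the table is 390 mm.

The staircase's nearest face is 390 mm from the table's −y face.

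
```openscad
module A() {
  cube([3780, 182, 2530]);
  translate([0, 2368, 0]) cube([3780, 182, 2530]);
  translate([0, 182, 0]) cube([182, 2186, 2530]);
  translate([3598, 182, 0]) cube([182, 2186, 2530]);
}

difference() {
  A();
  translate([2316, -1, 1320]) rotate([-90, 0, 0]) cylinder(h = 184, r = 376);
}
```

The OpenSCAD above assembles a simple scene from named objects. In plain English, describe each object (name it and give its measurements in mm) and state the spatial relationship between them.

A is a box-shaped house frame (walls only): outside footprint 3780×2550 mm, wall height 2530 mm, wall thickness 182 mm. The two y-facing walls run the full x-width; the two x-facing walls fit between the inner faces of the y-facing walls.

The house frame has a circular hole of radius 376 mm through its front wall, centred at (x = 2316, z = 1320).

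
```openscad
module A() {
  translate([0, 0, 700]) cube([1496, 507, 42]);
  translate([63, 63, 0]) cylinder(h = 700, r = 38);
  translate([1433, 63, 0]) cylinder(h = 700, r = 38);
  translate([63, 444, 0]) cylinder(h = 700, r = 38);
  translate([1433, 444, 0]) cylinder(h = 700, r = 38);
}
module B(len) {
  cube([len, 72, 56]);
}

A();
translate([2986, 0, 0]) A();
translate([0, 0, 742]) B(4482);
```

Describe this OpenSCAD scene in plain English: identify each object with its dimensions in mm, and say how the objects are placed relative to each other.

A is a table with a 1496×507 mm rectangular top, 42 mm thick, top surface at z = 742 mm, supported by four round legs of 76 mm diameter, each leg's bounding box inset 25 mm from the nearest pair of top edges, running from the floor.

B is a rectangular beam 4482 mm long (x), 72 mm deep (y), 56 mm thick (z).

The beam spans the tops of two tables placed 1490 mm apart, resting at z = 742 mm.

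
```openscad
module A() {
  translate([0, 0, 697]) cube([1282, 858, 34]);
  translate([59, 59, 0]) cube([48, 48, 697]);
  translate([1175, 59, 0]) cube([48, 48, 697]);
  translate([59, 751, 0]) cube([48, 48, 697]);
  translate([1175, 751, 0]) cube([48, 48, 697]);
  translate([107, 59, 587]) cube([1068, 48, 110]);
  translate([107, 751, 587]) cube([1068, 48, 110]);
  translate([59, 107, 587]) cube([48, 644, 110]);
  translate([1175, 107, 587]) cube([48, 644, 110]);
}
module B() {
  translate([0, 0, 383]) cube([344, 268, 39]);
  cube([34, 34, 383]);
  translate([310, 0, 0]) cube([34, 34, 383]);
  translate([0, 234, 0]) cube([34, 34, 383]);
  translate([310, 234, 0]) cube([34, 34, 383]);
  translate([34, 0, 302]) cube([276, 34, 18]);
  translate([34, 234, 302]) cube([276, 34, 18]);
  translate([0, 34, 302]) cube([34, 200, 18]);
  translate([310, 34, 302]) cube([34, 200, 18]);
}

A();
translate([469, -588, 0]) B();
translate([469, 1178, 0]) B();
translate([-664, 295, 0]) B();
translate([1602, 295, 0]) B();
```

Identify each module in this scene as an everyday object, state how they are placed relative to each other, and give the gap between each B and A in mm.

A is a table. B is a stool. Four stools sit around the table at the −y, +y, −x, +x sides. The gap between each stool and the table is 320 mm.

Each stool's nearest face is 320 mm from the table's bounding box.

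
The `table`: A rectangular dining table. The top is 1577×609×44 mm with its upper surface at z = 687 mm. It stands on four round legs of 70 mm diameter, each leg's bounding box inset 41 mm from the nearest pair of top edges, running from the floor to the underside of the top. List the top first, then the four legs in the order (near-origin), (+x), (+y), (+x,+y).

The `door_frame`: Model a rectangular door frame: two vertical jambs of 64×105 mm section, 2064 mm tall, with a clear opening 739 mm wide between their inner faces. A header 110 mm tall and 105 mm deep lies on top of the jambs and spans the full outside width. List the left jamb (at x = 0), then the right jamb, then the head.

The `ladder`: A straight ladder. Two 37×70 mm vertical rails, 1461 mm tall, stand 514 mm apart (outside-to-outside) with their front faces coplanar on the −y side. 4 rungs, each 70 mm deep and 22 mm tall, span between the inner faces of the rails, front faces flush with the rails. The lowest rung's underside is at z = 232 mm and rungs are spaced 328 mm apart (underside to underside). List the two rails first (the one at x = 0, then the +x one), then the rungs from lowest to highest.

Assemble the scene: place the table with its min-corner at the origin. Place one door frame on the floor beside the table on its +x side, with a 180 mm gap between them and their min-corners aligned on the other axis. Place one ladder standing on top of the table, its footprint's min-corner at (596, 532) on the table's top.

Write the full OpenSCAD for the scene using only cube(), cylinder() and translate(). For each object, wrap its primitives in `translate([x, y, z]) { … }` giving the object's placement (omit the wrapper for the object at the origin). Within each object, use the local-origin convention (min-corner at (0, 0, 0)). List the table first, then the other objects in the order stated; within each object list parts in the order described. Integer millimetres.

translate([0, 0, 643]) cube([1577, 609, 44]);
translate([76, 76, 0]) cylinder(h = 643, r = 35);
translate([1501, 76, 0]) cylinder(h = 643, r = 35);
translate([76, 533, 0]) cylinder(h = 643, r = 35);
translate([1501, 533, 0]) cylinder(h = 643, r = 35);
translate([1757, 0, 0]) {
  cube([64, 105, 2064]);
  translate([803, 0, 0]) cube([64, 105, 2064]);
  translate([0, 0, 2064]) cube([867, 105, 110]);
}
translate([596, 532, 687]) {
  cube([37, 70, 1461]);
  translate([477, 0, 0]) cube([37, 70, 1461]);
  translate([37, 0, 232]) cube([440, 70, 22]);
  translate([37, 0, 560]) cube([440, 70, 22]);
  translate([37, 0, 888]) cube([440, 70, 22]);
  translate([37, 0, 1216]) cube([440, 70, 22]);
}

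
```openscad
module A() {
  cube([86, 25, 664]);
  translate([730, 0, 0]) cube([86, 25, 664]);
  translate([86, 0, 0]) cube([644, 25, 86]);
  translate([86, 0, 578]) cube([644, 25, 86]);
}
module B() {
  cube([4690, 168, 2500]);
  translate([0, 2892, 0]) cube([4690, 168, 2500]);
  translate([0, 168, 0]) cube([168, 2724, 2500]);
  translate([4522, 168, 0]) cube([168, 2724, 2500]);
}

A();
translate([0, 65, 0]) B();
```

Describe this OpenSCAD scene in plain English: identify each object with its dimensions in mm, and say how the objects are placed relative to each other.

A is a picture frame with a 644×492 mm rectangular opening (x by z) and a uniform 86 mm border on every side. Frame depth is 25 mm along y. It is built from two vertical stiles running the full outside height and two horizontal rails spanning the gap between the stiles.

B is a box-shaped house frame (walls only): outside footprint 4690×3060 mm, wall height 2500 mm, wall thickness 168 mm. The two y-facing walls run the full x-width; the two x-facing walls fit between the inner faces of the y-facing walls.

The house frame is on the floor beside the picture frame on its +y side.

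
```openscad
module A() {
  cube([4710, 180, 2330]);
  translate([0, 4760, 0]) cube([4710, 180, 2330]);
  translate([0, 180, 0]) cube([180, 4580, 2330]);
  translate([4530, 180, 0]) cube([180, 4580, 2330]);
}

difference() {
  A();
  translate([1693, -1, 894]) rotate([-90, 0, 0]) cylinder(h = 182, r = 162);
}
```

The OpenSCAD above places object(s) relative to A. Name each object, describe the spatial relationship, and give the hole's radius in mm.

The subtracted cylinder has r = 162 mm.

A is a house frame. The house frame has a circular hole through its front wall. The hole's radius is 162 mm.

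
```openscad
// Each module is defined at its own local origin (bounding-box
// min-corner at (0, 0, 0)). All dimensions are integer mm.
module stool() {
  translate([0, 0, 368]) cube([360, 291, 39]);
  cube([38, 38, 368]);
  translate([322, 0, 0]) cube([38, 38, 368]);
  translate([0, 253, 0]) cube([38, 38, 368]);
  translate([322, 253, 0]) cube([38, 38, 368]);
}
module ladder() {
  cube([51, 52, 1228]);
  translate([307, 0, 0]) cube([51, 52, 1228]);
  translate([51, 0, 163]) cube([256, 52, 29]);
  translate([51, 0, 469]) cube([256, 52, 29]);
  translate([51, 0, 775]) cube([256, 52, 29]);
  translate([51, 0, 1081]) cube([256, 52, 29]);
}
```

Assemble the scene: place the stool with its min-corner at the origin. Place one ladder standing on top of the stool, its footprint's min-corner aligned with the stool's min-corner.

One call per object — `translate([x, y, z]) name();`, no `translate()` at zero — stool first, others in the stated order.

stool();
translate([0, 0, 407]) ladder();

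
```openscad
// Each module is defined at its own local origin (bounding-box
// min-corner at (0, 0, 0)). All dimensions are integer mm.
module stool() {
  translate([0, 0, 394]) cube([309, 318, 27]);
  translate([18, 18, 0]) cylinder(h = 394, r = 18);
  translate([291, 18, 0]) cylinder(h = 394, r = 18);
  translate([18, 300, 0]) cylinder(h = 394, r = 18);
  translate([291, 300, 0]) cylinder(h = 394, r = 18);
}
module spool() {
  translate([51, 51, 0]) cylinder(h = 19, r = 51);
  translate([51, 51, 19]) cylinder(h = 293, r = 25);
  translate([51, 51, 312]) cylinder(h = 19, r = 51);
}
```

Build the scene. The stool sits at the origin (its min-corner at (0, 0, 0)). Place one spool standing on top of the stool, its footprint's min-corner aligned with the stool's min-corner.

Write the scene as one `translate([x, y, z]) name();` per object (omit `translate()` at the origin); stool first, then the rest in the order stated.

stool();
translate([0, 0, 421]) spool();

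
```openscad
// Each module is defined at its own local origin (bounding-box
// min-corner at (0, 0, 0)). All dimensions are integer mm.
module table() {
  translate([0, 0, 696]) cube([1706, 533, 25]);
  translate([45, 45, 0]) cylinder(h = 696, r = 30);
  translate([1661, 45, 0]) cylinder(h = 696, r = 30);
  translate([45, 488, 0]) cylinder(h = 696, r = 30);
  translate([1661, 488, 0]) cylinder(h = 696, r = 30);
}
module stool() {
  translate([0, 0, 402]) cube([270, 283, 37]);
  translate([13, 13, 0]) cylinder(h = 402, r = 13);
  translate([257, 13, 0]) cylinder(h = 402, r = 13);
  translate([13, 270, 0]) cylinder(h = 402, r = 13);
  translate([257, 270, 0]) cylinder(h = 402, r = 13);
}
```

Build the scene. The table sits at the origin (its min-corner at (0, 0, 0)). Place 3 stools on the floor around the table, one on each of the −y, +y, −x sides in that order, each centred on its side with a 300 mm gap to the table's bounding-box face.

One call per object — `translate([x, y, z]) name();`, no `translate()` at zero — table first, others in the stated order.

table();
translate([718, -583, 0]) stool();
translate([718, 833, 0]) stool();
translate([-570, 125, 0]) stool();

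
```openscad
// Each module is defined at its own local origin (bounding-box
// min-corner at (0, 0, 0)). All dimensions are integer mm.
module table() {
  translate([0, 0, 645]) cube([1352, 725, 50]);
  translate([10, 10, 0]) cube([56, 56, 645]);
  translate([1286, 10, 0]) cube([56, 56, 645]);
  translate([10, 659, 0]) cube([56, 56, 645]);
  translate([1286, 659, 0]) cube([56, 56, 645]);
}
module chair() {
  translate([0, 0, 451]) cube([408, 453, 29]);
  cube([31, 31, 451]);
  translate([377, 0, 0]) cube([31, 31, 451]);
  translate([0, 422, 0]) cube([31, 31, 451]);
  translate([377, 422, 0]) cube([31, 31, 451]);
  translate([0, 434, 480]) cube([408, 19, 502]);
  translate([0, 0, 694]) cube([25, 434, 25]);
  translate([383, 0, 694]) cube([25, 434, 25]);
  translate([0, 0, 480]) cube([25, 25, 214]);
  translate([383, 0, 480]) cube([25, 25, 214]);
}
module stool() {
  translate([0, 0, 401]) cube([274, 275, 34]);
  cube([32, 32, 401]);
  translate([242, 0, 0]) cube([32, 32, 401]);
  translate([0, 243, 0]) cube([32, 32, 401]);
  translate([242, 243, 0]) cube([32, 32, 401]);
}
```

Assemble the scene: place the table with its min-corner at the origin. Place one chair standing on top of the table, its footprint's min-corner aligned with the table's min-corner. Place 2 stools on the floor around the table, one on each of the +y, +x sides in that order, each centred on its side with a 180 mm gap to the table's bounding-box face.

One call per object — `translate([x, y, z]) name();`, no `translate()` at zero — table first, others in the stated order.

table();
translate([0, 0, 695]) chair();
translate([539, 905, 0]) stool();
translate([1532, 225, 0]) stool();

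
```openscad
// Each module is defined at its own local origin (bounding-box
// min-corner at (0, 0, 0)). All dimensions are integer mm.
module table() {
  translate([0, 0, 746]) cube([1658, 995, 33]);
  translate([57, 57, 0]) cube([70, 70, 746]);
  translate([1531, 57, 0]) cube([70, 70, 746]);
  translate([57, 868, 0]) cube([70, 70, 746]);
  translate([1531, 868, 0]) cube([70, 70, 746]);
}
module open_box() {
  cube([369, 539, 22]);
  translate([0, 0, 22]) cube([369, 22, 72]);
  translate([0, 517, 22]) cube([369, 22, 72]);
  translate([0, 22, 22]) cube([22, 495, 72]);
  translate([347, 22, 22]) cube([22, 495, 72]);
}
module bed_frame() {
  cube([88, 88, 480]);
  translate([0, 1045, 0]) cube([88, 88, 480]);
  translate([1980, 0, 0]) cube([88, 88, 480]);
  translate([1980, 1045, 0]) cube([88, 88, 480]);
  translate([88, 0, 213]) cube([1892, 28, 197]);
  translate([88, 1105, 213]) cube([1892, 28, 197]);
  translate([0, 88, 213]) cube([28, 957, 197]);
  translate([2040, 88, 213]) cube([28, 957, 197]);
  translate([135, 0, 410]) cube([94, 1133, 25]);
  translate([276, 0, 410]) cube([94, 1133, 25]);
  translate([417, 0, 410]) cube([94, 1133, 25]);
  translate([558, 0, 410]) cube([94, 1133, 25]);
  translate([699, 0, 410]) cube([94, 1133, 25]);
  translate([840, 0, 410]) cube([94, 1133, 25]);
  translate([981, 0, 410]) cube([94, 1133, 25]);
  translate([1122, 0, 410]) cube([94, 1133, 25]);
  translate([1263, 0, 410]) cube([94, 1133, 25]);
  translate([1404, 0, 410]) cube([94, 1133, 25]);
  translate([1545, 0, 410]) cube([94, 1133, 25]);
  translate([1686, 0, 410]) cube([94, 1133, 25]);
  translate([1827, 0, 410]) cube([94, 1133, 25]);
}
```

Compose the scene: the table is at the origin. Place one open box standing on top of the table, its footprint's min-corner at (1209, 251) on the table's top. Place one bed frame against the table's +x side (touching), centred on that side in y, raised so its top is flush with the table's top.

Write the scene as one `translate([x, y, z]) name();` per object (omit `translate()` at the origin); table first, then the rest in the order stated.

table();
translate([1209, 251, 779]) open_box();
translate([1658, -69, 299]) bed_frame();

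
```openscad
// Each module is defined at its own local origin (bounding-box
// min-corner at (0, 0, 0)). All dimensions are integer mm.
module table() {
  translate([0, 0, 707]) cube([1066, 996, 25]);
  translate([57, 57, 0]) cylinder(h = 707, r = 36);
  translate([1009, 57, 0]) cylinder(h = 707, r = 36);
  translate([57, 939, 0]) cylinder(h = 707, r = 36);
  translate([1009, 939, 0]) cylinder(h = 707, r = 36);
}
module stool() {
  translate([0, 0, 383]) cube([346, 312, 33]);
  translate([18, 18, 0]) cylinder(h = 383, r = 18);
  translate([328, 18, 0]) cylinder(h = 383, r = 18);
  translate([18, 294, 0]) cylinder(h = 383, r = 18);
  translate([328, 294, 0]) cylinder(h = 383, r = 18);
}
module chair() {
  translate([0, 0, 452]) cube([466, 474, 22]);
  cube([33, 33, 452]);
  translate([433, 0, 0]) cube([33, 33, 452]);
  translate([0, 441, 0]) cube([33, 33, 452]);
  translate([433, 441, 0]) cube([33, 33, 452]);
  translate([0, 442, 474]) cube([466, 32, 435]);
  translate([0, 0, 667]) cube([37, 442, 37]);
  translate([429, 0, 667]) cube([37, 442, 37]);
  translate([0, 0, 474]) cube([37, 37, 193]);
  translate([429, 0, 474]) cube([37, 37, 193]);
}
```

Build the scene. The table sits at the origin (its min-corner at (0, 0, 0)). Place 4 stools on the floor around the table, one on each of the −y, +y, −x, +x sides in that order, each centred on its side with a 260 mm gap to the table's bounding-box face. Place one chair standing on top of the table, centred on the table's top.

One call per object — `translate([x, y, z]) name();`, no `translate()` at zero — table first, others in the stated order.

table();
translate([360, -572, 0]) stool();
translate([360, 1256, 0]) stool();
translate([-606, 342, 0]) stool();
translate([1326, 342, 0]) stool();
translate([300, 261, 732]) chair();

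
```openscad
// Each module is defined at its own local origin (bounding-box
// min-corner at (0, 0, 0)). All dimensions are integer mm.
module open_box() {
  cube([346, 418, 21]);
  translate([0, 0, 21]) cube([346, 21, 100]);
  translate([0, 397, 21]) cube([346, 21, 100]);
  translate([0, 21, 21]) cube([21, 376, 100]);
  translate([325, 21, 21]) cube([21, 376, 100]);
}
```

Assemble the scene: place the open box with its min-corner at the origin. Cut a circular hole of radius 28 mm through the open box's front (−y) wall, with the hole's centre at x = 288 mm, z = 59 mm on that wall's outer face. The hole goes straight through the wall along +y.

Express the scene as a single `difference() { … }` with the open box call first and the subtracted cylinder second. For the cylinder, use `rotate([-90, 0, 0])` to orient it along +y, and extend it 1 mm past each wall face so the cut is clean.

difference() {
  open_box();
  translate([288, -1, 59]) rotate([-90, 0, 0]) cylinder(h = 23, r = 28);
}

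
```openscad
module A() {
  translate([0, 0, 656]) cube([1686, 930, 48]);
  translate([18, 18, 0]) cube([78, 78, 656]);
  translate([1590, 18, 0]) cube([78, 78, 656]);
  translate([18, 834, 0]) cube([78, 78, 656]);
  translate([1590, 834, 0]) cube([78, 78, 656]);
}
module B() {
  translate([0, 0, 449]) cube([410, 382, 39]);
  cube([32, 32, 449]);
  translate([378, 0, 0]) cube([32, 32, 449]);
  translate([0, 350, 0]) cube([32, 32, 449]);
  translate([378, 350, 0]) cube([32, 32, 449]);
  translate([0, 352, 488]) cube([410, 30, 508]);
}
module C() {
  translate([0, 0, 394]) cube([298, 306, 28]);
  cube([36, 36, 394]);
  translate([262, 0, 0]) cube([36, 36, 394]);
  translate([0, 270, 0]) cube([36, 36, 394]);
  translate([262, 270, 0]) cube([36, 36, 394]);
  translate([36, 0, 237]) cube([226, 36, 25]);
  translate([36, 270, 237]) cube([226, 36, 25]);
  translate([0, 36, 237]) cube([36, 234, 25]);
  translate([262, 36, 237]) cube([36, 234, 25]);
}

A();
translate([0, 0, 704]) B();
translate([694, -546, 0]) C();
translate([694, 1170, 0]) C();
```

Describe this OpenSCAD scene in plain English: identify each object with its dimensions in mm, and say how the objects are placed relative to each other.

A is a table with a 1686×930 mm rectangular top, 48 mm thick, top surface at z = 704 mm, supported by four 78×78 mm square legs, each inset 18 mm from the nearest pair of top edges, running from the floor.

B is a chair. The seat is a 410×382×39 mm slab with its top at z = 488 mm, on four 32×32 mm corner legs (flush with the seat edges, standing on z = 0). A flat backrest 30 mm thick, 508 mm tall, spans the full seat width and rises from the seat top along its +y edge, rear face flush with the rear of the seat.

C is a simple wooden stool: a rectangular seat 298 mm (x) by 306 mm (y), 28 mm thick, top face at z = 422 mm, on four square legs, each 36×36 mm in cross-section. The legs rest on z = 0, each flush with a corner of the seat. Four stretchers, 36 mm wide and 25 mm tall, connect adjacent legs with their undersides at z = 237 mm, each running between the inner faces of the legs it joins and aligned with the legs' outer faces on the other axis.

The chair is on top of the table. Two stools sit around the table at the −y, +y sides.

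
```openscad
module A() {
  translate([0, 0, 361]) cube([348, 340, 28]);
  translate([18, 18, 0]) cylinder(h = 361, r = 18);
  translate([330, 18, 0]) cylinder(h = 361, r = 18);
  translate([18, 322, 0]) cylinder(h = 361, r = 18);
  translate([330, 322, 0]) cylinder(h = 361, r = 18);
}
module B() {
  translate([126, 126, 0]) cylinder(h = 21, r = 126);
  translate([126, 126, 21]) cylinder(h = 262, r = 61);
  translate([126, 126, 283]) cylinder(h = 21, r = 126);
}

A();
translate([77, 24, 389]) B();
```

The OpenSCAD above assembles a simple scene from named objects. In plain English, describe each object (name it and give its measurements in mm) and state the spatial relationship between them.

A is a four-legged stool. The seat is 348×340 mm, 28 mm thick, top at z = 389 mm. It stands on four round legs, each 36 mm in diameter, from z = 0 to the seat underside, each leg's axis is inset half a diameter from the nearest pair of seat edges (so the leg's bounding box is flush with the corner).

B is a spool: two coaxial disc flanges of radius 126 mm and thickness 21 mm, joined by a core cylinder of radius 61 mm and height 262 mm. The lower flange rests on z = 0 and the three cylinders share a vertical axis.

The spool is on top of the stool.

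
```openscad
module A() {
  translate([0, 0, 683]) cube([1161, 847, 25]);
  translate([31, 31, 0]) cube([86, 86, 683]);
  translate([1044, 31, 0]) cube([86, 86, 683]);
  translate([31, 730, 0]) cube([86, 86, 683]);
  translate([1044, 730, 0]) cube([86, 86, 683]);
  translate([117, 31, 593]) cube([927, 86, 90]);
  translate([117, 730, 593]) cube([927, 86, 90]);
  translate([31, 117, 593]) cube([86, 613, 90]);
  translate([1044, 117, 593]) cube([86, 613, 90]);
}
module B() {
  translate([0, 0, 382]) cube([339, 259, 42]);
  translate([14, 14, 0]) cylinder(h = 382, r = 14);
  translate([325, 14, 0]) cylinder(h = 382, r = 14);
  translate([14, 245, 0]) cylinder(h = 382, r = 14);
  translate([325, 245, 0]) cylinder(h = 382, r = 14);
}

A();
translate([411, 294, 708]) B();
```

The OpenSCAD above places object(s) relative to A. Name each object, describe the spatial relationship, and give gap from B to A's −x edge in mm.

A is a table. B is a stool. The stool is on top of the table, centred. The gap from the stool to the table's −x edge is 411 mm.

The stool's min-x is at 411; the table's min-x is 0; gap = 411 mm.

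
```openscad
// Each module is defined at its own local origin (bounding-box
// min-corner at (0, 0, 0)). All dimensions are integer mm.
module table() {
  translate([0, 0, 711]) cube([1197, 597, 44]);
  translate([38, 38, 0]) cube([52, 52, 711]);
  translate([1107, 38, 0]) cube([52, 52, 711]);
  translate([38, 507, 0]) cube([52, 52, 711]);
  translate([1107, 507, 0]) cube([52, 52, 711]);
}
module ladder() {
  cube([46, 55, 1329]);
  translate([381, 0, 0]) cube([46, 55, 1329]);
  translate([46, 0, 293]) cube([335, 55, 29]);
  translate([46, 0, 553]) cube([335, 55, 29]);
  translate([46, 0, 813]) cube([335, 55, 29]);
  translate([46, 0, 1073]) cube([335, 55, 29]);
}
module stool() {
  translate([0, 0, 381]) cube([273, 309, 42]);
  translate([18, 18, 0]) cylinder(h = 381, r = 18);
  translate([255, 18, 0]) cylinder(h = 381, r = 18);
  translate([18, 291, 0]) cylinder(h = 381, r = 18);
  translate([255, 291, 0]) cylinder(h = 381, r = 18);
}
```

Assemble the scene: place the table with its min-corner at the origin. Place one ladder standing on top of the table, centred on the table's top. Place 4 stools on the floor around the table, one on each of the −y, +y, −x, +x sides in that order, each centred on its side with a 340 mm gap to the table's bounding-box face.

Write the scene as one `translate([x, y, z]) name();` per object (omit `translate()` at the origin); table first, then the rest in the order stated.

table();
translate([385, 271, 755]) ladder();
translate([462, -649, 0]) stool();
translate([462, 937, 0]) stool();
translate([-613, 144, 0]) stool();
translate([1537, 144, 0]) stool();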